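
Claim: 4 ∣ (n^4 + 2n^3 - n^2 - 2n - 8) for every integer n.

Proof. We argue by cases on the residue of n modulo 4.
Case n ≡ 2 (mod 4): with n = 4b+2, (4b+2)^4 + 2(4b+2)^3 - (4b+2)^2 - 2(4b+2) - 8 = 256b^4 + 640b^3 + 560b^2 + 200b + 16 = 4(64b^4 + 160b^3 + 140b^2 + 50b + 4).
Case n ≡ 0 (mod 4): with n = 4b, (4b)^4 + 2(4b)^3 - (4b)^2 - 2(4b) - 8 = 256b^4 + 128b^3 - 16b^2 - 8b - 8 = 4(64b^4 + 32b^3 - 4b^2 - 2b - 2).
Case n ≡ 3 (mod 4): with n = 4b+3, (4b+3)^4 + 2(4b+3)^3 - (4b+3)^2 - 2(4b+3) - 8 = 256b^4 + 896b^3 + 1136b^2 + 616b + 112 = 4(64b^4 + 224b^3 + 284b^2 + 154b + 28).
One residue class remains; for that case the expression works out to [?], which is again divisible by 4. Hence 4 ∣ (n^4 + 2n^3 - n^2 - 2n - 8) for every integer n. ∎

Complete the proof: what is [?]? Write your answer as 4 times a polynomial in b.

Only n ≡ 1 (mod 4) is unaccounted for. Put n = 4b+1:
(4b+1)^4 + 2(4b+1)^3 - (4b+1)^2 - 2(4b+1) - 8 expands to 256b^4 + 384b^3 + 176b^2 + 24b - 8,
and factoring out 4 leaves 4(64b^4 + 96b^3 + 44b^2 + 6b - 2).

4(64b^4 + 96b^3 + 44b^2 + 6b - 2)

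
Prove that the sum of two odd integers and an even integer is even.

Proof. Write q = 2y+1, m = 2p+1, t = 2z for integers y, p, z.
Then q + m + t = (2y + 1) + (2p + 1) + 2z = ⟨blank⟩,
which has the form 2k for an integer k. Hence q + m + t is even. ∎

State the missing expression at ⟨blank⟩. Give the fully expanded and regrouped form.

2(p + y + z + 1)

Expanding: (2y + 1) + (2p + 1) + 2z = 2p + 2y + 2z + 2.
Every term is even; pulling out the factor of 2 gives 2(p + y + z + 1).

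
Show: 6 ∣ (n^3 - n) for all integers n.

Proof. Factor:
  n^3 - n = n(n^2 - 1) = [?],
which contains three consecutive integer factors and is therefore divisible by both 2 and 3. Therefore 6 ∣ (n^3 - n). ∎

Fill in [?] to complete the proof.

n(n^2 - 1) = n(n - 1)(n + 1) = (n - 1)n(n + 1).
These three factors are consecutive integers, so their product is divisible by 6.

(n - 1)n(n + 1)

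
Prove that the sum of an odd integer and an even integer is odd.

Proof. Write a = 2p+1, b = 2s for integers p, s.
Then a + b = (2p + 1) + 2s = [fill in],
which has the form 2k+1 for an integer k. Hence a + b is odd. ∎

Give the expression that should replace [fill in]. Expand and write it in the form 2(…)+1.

2(p + s) + 1

(2p + 1) + 2s = 2p + 2s + 1
= 2(p + s) + 1.
Since p + s is an integer, the sum is of the form 2k+1 for an integer k.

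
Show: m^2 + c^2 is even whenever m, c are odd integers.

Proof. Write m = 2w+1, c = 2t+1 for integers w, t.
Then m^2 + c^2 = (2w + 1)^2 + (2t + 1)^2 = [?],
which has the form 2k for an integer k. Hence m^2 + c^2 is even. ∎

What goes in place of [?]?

2(2t^2 + 2t + 2w^2 + 2w + 1)

Expanding: (2w + 1)^2 + (2t + 1)^2 = 4t^2 + 4t + 4w^2 + 4w + 2.
Every term is even; pulling out the factor of 2 gives 2(2t^2 + 2t + 2w^2 + 2w + 1).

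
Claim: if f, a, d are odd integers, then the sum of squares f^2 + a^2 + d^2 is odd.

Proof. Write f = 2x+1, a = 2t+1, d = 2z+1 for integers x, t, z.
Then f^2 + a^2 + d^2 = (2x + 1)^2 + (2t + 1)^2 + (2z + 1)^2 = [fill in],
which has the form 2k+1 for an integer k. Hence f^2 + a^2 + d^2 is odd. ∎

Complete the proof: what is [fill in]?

(2x + 1)^2 + (2t + 1)^2 + (2z + 1)^2 = 4t^2 + 4t + 4x^2 + 4x + 4z^2 + 4z + 3
= 2(2t^2 + 2t + 2x^2 + 2x + 2z^2 + 2z + 1) + 1.
Since 2t^2 + 2t + 2x^2 + 2x + 2z^2 + 2z + 1 is an integer, the sum of squares is of the form 2k+1 for an integer k.

2(2t^2 + 2t + 2x^2 + 2x + 2z^2 + 2z + 1) + 1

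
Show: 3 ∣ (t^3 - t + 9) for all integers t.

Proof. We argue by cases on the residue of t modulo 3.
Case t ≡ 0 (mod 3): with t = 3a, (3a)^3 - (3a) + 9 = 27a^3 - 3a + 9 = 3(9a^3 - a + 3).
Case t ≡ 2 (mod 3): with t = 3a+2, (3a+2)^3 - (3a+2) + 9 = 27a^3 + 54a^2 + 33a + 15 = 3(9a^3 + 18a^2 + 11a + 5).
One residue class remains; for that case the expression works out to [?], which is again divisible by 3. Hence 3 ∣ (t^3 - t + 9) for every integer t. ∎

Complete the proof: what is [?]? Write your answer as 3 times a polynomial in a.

3(9a^3 + 9a^2 + 2a + 3)

The residues treated are {0, 2}, so the missing case is t ≡ 1 (mod 3); write t = 3a+1.
Then (3a+1)^3 - (3a+1) + 9 = 27a^3 + 27a^2 + 6a + 9 = 3(9a^3 + 9a^2 + 2a + 3).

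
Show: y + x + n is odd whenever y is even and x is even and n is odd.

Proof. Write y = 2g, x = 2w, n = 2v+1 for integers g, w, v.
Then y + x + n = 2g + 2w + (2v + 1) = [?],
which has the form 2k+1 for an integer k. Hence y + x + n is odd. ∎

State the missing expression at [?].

2(g + v + w) + 1

Expanding: 2g + 2w + (2v + 1) = 2g + 2v + 2w + 1.
Every term except the constant is even, so this is 2(g + v + w) + 1,
and g + v + w ∈ ℤ gives the required form.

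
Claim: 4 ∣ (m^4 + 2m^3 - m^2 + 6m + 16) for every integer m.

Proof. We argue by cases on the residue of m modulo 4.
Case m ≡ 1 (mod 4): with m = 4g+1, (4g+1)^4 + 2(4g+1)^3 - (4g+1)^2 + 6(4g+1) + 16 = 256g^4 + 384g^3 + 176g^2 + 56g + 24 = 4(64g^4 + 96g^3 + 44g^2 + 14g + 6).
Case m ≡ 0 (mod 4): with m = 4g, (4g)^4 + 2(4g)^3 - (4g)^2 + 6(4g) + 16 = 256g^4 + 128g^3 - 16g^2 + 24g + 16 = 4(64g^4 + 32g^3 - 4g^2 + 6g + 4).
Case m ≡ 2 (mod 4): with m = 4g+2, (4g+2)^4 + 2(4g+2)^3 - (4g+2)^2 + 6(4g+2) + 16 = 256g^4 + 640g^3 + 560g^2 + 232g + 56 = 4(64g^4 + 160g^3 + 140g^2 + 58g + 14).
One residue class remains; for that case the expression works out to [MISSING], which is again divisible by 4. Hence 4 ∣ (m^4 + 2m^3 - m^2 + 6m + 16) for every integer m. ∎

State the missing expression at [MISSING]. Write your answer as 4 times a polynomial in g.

The residues treated are {1, 0, 2}, so the missing case is m ≡ 3 (mod 4); write m = 4g+3.
Then (4g+3)^4 + 2(4g+3)^3 - (4g+3)^2 + 6(4g+3) + 16 = 256g^4 + 896g^3 + 1136g^2 + 648g + 160 = 4(64g^4 + 224g^3 + 284g^2 + 162g + 40).

4(64g^4 + 224g^3 + 284g^2 + 162g + 40)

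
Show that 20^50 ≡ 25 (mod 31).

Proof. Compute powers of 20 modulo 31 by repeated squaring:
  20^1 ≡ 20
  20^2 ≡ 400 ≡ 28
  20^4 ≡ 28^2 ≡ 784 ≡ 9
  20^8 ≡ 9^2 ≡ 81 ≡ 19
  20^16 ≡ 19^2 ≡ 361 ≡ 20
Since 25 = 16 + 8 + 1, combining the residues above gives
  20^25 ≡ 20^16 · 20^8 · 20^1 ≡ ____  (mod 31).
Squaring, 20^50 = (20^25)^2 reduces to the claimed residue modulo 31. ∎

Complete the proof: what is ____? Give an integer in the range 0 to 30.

Multiply the listed residues: 20 · 19 · 20 = 380 → 7600.
Reducing modulo 31: 7600 = 245·31 + 5, so 20^25 ≡ 5.

5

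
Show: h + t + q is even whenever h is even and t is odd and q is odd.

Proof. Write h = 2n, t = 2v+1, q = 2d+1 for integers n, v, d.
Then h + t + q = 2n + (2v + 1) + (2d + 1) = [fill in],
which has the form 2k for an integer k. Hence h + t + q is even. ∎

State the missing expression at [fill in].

2n + (2v + 1) + (2d + 1) = 2d + 2n + 2v + 2
= 2(d + n + v + 1).
Since d + n + v + 1 is an integer, the sum is of the form 2k for an integer k.

2(d + n + v + 1)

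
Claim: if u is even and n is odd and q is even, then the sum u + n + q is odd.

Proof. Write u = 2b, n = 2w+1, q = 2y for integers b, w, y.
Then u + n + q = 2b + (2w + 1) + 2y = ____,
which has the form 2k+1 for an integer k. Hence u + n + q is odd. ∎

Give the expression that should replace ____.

2(b + w + y) + 1

Expanding: 2b + (2w + 1) + 2y = 2b + 2w + 2y + 1.
Every term except the constant is even, so this is 2(b + w + y) + 1,
and b + w + y ∈ ℤ gives the required form.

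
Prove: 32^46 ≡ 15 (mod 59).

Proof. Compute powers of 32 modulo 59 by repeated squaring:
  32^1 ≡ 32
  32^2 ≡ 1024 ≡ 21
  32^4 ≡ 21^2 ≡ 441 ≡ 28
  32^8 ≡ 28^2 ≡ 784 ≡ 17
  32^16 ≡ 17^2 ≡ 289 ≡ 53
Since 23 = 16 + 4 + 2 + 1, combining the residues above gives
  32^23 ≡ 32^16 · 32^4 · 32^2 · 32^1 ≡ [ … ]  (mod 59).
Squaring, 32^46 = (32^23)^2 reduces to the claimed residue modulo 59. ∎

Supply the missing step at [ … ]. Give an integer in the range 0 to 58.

30

32^16 · 32^4 · 32^2 · 32^1 ≡ 53 · 28 · 21 · 32 = 997248.
997248 mod 59 = 30, so 32^23 ≡ 30 (mod 59).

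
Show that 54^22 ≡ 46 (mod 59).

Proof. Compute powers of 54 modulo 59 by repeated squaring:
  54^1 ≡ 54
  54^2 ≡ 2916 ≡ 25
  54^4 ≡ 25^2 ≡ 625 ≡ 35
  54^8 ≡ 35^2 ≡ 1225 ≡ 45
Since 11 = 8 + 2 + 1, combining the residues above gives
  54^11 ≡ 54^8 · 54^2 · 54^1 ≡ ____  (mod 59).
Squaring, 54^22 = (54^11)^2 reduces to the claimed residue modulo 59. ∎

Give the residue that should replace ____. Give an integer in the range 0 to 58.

39

54^8 · 54^2 · 54^1 ≡ 45 · 25 · 54 = 60750.
60750 mod 59 = 39, so 54^11 ≡ 39 (mod 59).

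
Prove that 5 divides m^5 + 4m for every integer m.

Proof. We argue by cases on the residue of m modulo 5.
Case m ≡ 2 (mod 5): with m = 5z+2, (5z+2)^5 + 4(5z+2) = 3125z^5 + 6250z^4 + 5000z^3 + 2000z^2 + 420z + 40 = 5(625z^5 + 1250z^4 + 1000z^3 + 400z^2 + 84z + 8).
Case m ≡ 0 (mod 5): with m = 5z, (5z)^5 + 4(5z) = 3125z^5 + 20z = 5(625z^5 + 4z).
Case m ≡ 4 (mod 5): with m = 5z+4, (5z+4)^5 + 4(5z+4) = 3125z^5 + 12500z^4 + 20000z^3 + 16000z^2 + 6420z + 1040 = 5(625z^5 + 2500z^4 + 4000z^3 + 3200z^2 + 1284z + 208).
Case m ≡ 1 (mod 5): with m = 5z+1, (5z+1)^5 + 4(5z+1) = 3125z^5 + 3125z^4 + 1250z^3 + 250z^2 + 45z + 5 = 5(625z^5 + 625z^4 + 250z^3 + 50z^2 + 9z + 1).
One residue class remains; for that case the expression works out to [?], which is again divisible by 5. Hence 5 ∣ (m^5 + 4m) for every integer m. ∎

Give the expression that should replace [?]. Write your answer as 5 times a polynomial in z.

Only m ≡ 3 (mod 5) is unaccounted for. Put m = 5z+3:
(5z+3)^5 + 4(5z+3) expands to 3125z^5 + 9375z^4 + 11250z^3 + 6750z^2 + 2045z + 255,
and factoring out 5 leaves 5(625z^5 + 1875z^4 + 2250z^3 + 1350z^2 + 409z + 51).

5(625z^5 + 1875z^4 + 2250z^3 + 1350z^2 + 409z + 51)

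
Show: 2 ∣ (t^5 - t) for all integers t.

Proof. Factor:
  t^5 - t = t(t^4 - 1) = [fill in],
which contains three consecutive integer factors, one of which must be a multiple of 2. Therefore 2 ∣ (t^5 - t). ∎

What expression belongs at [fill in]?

t^4 - 1 = (t^2 - 1)(t^2 + 1), and t^2 - 1 = (t-1)(t+1).
So t(t^4 - 1) = (t - 1)t(t + 1)(t^2 + 1).

(t - 1)t(t + 1)(t^2 + 1)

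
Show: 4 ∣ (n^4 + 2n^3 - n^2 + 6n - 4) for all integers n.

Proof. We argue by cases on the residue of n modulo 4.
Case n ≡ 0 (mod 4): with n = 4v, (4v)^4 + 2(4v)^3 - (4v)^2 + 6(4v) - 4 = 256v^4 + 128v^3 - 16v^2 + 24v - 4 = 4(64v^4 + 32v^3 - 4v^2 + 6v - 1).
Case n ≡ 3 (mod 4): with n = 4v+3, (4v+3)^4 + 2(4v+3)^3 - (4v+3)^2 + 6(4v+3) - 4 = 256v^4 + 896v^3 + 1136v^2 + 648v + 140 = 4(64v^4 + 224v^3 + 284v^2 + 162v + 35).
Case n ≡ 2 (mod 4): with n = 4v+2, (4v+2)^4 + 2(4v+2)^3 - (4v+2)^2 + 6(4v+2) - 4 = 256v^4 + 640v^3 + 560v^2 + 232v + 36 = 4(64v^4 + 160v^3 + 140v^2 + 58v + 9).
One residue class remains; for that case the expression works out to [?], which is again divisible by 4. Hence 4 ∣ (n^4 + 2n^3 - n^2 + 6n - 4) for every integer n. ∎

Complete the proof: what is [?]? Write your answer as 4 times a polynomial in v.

The residues treated are {0, 3, 2}, so the missing case is n ≡ 1 (mod 4); write n = 4v+1.
Then (4v+1)^4 + 2(4v+1)^3 - (4v+1)^2 + 6(4v+1) - 4 = 256v^4 + 384v^3 + 176v^2 + 56v + 4 = 4(64v^4 + 96v^3 + 44v^2 + 14v + 1).

4(64v^4 + 96v^3 + 44v^2 + 14v + 1)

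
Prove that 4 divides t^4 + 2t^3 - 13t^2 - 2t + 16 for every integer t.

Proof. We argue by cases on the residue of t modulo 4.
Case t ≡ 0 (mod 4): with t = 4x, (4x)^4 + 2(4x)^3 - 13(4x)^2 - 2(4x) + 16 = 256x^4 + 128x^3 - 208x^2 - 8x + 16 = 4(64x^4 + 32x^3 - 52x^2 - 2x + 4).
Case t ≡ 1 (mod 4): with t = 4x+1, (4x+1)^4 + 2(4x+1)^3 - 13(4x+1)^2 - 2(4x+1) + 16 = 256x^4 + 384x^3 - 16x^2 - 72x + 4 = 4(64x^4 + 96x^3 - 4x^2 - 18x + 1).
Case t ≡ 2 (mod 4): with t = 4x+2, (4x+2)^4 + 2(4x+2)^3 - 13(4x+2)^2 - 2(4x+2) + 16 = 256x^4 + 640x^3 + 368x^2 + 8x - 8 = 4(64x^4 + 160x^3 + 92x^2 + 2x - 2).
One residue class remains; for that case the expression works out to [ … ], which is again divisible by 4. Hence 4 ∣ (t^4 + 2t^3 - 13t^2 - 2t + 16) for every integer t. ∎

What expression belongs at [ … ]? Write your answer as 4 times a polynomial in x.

4(64x^4 + 224x^3 + 236x^2 + 82x + 7)

Only t ≡ 3 (mod 4) is unaccounted for. Put t = 4x+3:
(4x+3)^4 + 2(4x+3)^3 - 13(4x+3)^2 - 2(4x+3) + 16 expands to 256x^4 + 896x^3 + 944x^2 + 328x + 28,
and factoring out 4 leaves 4(64x^4 + 224x^3 + 236x^2 + 82x + 7).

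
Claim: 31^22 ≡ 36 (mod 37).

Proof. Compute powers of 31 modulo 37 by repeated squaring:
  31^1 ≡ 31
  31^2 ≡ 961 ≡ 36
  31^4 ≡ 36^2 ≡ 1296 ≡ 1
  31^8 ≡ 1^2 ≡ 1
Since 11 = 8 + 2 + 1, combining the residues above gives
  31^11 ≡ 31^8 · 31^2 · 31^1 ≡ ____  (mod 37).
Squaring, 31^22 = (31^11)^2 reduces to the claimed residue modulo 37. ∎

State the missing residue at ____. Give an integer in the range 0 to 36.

Multiply the listed residues: 1 · 36 · 31 = 36 → 1116.
Reducing modulo 37: 1116 = 30·37 + 6, so 31^11 ≡ 6.

6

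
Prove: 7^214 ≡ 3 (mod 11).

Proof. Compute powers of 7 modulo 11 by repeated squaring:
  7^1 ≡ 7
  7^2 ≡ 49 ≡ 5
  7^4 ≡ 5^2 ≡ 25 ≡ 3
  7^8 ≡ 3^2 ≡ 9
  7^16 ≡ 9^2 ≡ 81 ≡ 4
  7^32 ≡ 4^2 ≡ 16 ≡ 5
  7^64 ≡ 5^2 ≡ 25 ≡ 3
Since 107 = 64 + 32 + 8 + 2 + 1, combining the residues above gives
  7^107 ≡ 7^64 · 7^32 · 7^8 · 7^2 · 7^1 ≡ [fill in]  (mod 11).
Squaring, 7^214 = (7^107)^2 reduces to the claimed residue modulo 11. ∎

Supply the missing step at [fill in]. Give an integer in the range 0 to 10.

Multiply the listed residues: 3 · 5 · 9 · 5 · 7 = 15 → 135 → 675 → 4725.
Reducing modulo 11: 4725 = 429·11 + 6, so 7^107 ≡ 6.

6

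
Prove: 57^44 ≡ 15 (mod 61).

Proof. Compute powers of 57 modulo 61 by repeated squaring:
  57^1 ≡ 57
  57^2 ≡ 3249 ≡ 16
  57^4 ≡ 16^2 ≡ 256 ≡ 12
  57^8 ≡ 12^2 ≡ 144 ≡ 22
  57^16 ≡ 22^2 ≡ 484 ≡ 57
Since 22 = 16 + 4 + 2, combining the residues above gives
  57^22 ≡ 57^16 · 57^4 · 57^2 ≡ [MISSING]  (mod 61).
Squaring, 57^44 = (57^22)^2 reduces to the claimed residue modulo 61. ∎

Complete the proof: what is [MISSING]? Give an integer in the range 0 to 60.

Multiply the listed residues: 57 · 12 · 16 = 684 → 10944.
Reducing modulo 61: 10944 = 179·61 + 25, so 57^22 ≡ 25.

25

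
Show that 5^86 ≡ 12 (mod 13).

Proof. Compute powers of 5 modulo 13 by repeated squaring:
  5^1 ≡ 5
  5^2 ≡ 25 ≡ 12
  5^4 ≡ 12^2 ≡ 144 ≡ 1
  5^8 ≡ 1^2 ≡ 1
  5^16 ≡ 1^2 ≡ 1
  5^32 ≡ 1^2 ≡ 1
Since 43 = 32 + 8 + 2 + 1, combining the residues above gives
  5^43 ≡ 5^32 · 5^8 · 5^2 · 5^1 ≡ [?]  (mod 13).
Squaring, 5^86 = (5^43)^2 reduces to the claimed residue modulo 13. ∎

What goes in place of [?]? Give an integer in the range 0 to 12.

8

Multiply the listed residues: 1 · 1 · 12 · 5 = 1 → 12 → 60.
Reducing modulo 13: 60 = 4·13 + 8, so 5^43 ≡ 8.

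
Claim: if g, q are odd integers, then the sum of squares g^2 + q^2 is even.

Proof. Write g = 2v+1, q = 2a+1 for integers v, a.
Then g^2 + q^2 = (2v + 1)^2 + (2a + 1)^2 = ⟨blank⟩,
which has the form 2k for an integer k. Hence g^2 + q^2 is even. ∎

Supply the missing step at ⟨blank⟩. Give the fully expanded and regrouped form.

2(2a^2 + 2a + 2v^2 + 2v + 1)

Expanding: (2v + 1)^2 + (2a + 1)^2 = 4a^2 + 4a + 4v^2 + 4v + 2.
Every term is even; pulling out the factor of 2 gives 2(2a^2 + 2a + 2v^2 + 2v + 1).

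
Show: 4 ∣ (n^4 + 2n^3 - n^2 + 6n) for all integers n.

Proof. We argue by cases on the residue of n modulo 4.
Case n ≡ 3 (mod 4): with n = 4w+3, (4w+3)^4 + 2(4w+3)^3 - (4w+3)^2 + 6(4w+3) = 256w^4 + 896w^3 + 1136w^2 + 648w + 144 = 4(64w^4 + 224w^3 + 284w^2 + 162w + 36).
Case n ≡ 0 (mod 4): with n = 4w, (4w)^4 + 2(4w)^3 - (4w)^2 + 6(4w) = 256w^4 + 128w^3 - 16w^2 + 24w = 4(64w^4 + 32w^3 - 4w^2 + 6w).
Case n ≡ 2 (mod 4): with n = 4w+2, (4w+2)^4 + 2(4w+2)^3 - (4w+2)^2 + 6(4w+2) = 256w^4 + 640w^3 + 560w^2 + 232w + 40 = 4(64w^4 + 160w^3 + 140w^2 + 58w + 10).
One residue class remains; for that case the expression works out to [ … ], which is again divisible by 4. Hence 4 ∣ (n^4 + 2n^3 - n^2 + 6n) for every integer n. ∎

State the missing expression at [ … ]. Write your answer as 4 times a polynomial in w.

Only n ≡ 1 (mod 4) is unaccounted for. Put n = 4w+1:
(4w+1)^4 + 2(4w+1)^3 - (4w+1)^2 + 6(4w+1) expands to 256w^4 + 384w^3 + 176w^2 + 56w + 8,
and factoring out 4 leaves 4(64w^4 + 96w^3 + 44w^2 + 14w + 2).

4(64w^4 + 96w^3 + 44w^2 + 14w + 2)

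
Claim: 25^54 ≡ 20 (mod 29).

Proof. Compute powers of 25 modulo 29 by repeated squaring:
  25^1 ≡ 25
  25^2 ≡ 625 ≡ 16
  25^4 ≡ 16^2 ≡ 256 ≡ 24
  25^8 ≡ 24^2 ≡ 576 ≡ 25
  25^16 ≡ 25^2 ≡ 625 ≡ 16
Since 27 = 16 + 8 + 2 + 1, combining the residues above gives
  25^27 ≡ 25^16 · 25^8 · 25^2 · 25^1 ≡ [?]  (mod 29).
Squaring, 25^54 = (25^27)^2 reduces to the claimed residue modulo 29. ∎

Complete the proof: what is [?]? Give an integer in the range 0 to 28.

7

25^16 · 25^8 · 25^2 · 25^1 ≡ 16 · 25 · 16 · 25 = 160000.
160000 mod 29 = 7, so 25^27 ≡ 7 (mod 29).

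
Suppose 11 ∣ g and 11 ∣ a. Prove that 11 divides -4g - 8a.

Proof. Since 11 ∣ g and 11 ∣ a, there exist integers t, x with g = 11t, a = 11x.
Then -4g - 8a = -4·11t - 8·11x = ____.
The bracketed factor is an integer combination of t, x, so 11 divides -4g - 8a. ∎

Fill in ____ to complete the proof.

11(-4t - 8x)

Each term has a factor of 11: -4·11t - 8·11x = 11·(-4t - 8x).
Since -4t - 8x is an integer, 11 ∣ (-4g - 8a).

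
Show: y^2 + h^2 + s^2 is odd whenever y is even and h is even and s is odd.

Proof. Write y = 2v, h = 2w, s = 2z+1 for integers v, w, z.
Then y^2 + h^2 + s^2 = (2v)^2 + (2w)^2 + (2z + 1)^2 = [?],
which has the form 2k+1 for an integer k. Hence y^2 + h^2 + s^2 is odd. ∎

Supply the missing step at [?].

(2v)^2 + (2w)^2 + (2z + 1)^2 = 4v^2 + 4w^2 + 4z^2 + 4z + 1
= 2(2v^2 + 2w^2 + 2z^2 + 2z) + 1.
Since 2v^2 + 2w^2 + 2z^2 + 2z is an integer, the sum of squares is of the form 2k+1 for an integer k.

2(2v^2 + 2w^2 + 2z^2 + 2z) + 1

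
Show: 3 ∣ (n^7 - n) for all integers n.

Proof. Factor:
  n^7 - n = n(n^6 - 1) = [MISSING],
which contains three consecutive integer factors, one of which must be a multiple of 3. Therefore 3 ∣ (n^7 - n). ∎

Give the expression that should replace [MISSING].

(n - 1)n(n + 1)(n^4 + n^2 + 1)

n^6 - 1 = (n^2 - 1)(n^4 + n^2 + 1), and n^2 - 1 = (n-1)(n+1).
So n(n^6 - 1) = (n - 1)n(n + 1)(n^4 + n^2 + 1).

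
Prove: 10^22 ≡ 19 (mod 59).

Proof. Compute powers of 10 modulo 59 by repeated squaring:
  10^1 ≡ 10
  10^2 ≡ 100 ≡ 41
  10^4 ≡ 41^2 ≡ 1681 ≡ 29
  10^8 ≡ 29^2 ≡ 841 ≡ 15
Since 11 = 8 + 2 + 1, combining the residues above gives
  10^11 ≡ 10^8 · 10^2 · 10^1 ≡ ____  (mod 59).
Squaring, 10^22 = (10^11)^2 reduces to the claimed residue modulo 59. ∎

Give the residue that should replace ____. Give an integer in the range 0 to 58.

10^8 · 10^2 · 10^1 ≡ 15 · 41 · 10 = 6150.
6150 mod 59 = 14, so 10^11 ≡ 14 (mod 59).

14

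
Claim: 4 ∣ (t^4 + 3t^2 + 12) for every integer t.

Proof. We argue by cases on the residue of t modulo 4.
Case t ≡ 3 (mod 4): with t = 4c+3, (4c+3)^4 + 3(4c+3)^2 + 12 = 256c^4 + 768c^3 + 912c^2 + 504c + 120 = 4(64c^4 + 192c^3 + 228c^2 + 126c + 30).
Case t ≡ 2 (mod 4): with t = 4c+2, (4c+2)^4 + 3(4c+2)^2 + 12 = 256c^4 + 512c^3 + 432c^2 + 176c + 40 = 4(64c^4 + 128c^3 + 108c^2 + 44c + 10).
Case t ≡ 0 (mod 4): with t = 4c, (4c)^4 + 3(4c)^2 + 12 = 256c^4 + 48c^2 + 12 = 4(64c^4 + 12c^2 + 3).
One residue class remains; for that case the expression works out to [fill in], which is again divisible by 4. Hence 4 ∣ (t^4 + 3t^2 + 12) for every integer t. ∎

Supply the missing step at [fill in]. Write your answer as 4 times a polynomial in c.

Only t ≡ 1 (mod 4) is unaccounted for. Put t = 4c+1:
(4c+1)^4 + 3(4c+1)^2 + 12 expands to 256c^4 + 256c^3 + 144c^2 + 40c + 16,
and factoring out 4 leaves 4(64c^4 + 64c^3 + 36c^2 + 10c + 4).

4(64c^4 + 64c^3 + 36c^2 + 10c + 4)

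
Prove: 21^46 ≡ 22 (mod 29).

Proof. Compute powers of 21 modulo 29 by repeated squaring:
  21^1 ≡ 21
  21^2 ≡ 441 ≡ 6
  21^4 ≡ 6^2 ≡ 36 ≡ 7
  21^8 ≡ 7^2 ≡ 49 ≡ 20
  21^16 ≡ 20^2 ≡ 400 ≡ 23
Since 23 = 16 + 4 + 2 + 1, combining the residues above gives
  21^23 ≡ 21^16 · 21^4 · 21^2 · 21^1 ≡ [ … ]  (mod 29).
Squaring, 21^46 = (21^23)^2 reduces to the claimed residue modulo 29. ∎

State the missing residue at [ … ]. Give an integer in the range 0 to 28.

21^16 · 21^4 · 21^2 · 21^1 ≡ 23 · 7 · 6 · 21 = 20286.
20286 mod 29 = 15, so 21^23 ≡ 15 (mod 29).

15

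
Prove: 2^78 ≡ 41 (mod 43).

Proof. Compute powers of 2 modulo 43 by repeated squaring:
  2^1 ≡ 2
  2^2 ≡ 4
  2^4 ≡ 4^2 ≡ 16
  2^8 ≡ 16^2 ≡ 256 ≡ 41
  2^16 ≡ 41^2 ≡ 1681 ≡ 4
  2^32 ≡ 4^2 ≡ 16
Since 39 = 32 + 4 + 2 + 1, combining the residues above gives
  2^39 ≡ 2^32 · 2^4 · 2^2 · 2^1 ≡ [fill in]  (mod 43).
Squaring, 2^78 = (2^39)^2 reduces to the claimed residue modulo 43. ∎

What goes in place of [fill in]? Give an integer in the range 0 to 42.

2^32 · 2^4 · 2^2 · 2^1 ≡ 16 · 16 · 4 · 2 = 2048.
2048 mod 43 = 27, so 2^39 ≡ 27 (mod 43).

27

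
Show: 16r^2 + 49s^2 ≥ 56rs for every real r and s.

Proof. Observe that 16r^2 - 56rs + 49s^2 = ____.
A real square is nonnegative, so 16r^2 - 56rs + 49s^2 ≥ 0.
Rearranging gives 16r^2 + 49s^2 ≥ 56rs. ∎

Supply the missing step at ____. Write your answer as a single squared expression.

The leading and trailing coefficients are 4^2 and 7^2, and 56 = 2·4·7, so the trinomial is (4r - 7s)^2.
Hence 16r^2 - 56rs + 49s^2 ≥ 0.

(4r - 7s)^2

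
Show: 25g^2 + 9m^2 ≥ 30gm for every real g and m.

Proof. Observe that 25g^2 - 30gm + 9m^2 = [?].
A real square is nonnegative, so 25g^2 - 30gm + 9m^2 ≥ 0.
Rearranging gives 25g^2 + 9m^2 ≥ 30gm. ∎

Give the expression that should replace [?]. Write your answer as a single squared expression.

(5g - 3m)^2

25g^2 - 30gm + 9m^2 is a perfect-square trinomial: the outer terms are (5g)^2 and (3m)^2, and the cross term is -2·5g·3m.
So 25g^2 - 30gm + 9m^2 = (5g - 3m)^2 ≥ 0.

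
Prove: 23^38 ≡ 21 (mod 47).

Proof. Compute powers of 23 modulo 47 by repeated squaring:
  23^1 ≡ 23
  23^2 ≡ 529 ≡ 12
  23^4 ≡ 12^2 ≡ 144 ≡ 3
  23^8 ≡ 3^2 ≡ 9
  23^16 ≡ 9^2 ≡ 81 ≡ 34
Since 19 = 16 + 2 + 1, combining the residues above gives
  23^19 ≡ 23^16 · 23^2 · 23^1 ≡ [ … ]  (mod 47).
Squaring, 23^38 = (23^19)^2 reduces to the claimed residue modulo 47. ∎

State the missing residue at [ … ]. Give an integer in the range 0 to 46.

31

Multiply the listed residues: 34 · 12 · 23 = 408 → 9384.
Reducing modulo 47: 9384 = 199·47 + 31, so 23^19 ≡ 31.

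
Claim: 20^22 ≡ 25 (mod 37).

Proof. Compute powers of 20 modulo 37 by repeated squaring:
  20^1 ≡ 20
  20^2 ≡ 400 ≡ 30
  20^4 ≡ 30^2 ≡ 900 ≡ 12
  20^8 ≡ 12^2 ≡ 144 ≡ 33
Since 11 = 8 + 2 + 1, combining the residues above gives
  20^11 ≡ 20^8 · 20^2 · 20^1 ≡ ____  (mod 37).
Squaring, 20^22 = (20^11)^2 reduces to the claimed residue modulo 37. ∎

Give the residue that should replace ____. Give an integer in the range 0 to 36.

5

20^8 · 20^2 · 20^1 ≡ 33 · 30 · 20 = 19800.
19800 mod 37 = 5, so 20^11 ≡ 5 (mod 37).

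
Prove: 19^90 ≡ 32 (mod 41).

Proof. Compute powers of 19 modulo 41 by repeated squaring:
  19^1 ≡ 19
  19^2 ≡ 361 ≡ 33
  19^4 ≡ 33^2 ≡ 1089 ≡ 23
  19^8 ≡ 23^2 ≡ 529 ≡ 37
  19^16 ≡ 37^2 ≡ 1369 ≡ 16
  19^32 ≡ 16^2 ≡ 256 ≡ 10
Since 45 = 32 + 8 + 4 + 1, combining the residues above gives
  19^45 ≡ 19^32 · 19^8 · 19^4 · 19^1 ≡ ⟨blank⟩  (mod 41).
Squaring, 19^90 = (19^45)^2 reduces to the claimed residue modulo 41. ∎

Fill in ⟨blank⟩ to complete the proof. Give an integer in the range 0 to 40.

27

19^32 · 19^8 · 19^4 · 19^1 ≡ 10 · 37 · 23 · 19 = 161690.
161690 mod 41 = 27, so 19^45 ≡ 27 (mod 41).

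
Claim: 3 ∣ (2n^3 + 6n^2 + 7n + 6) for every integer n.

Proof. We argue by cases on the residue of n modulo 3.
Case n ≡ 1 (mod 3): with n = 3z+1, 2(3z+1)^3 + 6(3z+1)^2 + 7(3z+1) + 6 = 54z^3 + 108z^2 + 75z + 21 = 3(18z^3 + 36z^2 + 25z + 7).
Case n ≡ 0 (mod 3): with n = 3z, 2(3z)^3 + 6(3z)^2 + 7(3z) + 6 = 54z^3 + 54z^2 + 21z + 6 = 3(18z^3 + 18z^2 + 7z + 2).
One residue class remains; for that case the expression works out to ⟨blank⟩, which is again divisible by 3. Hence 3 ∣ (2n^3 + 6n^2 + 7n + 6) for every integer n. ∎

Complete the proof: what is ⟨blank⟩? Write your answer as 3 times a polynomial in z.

3(18z^3 + 54z^2 + 55z + 20)

Only n ≡ 2 (mod 3) is unaccounted for. Put n = 3z+2:
2(3z+2)^3 + 6(3z+2)^2 + 7(3z+2) + 6 expands to 54z^3 + 162z^2 + 165z + 60,
and factoring out 3 leaves 3(18z^3 + 54z^2 + 55z + 20).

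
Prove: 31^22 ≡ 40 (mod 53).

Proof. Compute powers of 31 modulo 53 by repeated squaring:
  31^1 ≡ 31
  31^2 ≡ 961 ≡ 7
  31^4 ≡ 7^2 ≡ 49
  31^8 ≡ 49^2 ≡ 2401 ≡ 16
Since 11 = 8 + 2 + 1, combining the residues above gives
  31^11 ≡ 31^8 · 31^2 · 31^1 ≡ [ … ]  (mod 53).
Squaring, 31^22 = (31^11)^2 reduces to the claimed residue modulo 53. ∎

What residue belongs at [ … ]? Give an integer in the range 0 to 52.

27

31^8 · 31^2 · 31^1 ≡ 16 · 7 · 31 = 3472.
3472 mod 53 = 27, so 31^11 ≡ 27 (mod 53).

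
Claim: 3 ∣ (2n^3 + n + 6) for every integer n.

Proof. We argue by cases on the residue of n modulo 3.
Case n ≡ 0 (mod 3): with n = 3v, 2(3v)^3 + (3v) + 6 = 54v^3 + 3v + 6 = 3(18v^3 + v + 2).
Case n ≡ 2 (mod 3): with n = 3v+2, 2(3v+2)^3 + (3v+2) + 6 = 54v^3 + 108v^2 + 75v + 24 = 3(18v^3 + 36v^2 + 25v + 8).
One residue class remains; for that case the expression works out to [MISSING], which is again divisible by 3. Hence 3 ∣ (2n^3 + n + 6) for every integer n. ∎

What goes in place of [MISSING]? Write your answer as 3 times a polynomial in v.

Only n ≡ 1 (mod 3) is unaccounted for. Put n = 3v+1:
2(3v+1)^3 + (3v+1) + 6 expands to 54v^3 + 54v^2 + 21v + 9,
and factoring out 3 leaves 3(18v^3 + 18v^2 + 7v + 3).

3(18v^3 + 18v^2 + 7v + 3)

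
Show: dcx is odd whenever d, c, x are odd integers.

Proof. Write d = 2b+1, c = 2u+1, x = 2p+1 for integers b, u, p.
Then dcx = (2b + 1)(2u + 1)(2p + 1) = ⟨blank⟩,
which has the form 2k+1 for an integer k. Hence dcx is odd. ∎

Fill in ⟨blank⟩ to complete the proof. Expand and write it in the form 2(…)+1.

(2b + 1)(2u + 1)(2p + 1) = 8bpu + 4bp + 4bu + 2b + 4pu + 2p + 2u + 1
= 2(4bpu + 2bp + 2bu + b + 2pu + p + u) + 1.
Since 4bpu + 2bp + 2bu + b + 2pu + p + u is an integer, the product is of the form 2k+1 for an integer k.

2(4bpu + 2bp + 2bu + b + 2pu + p + u) + 1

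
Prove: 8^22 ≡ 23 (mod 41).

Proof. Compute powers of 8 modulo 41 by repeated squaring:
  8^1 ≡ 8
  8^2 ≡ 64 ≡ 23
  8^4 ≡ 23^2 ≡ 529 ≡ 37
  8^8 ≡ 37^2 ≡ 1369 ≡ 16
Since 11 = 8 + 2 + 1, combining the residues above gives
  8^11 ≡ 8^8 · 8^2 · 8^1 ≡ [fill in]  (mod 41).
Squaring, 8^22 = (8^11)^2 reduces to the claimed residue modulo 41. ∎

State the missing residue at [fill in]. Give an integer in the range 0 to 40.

33

Multiply the listed residues: 16 · 23 · 8 = 368 → 2944.
Reducing modulo 41: 2944 = 71·41 + 33, so 8^11 ≡ 33.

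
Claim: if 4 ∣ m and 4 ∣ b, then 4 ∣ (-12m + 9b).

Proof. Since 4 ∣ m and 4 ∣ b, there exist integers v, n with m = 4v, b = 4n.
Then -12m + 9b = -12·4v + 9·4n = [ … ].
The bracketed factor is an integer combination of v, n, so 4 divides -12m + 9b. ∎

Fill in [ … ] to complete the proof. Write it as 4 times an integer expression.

4(9n - 12v)

Pull the common 4 out of every term: -12·4v + 9·4n = 4(9n - 12v).
9n - 12v is an integer, which exhibits the divisibility.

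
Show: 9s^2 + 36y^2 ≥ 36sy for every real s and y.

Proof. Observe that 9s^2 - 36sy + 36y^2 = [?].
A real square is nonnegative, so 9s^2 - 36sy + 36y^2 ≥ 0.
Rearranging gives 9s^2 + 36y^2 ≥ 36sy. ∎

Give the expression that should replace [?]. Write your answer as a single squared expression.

The leading and trailing coefficients are 3^2 and 6^2, and 36 = 2·3·6, so the trinomial is (3s - 6y)^2.
Hence 9s^2 - 36sy + 36y^2 ≥ 0.

(3s - 6y)^2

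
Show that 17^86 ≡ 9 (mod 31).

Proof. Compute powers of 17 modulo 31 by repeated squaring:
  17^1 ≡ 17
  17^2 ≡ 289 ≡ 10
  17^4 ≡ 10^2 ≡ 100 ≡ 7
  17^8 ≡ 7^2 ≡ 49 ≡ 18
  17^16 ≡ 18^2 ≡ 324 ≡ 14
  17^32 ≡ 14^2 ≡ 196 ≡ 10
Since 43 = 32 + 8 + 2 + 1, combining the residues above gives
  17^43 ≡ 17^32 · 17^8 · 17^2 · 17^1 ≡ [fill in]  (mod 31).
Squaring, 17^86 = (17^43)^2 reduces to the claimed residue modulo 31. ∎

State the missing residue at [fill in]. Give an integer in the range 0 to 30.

3

17^32 · 17^8 · 17^2 · 17^1 ≡ 10 · 18 · 10 · 17 = 30600.
30600 mod 31 = 3, so 17^43 ≡ 3 (mod 31).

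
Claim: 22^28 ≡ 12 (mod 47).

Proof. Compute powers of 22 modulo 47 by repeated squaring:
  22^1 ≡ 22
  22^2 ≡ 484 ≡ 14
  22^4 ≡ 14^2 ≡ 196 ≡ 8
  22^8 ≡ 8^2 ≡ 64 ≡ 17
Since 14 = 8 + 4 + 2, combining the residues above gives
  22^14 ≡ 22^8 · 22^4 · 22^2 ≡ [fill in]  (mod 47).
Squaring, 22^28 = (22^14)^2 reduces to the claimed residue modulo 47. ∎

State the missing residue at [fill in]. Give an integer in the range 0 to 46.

22^8 · 22^4 · 22^2 ≡ 17 · 8 · 14 = 1904.
1904 mod 47 = 24, so 22^14 ≡ 24 (mod 47).

24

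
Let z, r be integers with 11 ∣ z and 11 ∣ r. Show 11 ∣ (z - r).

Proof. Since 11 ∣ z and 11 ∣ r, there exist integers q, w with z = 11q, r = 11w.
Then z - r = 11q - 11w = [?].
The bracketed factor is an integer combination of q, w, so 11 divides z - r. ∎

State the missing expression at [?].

Each term has a factor of 11: 11q - 11w = 11·(q - w).
Since q - w is an integer, 11 ∣ (z - r).

11(q - w)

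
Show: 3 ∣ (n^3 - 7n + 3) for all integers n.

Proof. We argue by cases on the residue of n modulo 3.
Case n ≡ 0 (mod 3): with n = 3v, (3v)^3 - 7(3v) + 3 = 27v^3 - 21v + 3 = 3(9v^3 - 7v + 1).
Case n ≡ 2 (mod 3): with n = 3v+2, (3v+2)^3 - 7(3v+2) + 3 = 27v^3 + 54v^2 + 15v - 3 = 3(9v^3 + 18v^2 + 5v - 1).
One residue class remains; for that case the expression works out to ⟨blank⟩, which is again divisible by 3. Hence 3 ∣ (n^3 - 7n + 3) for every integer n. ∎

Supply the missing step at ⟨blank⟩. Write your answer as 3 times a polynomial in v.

The residues treated are {0, 2}, so the missing case is n ≡ 1 (mod 3); write n = 3v+1.
Then (3v+1)^3 - 7(3v+1) + 3 = 27v^3 + 27v^2 - 12v - 3 = 3(9v^3 + 9v^2 - 4v - 1).

3(9v^3 + 9v^2 - 4v - 1)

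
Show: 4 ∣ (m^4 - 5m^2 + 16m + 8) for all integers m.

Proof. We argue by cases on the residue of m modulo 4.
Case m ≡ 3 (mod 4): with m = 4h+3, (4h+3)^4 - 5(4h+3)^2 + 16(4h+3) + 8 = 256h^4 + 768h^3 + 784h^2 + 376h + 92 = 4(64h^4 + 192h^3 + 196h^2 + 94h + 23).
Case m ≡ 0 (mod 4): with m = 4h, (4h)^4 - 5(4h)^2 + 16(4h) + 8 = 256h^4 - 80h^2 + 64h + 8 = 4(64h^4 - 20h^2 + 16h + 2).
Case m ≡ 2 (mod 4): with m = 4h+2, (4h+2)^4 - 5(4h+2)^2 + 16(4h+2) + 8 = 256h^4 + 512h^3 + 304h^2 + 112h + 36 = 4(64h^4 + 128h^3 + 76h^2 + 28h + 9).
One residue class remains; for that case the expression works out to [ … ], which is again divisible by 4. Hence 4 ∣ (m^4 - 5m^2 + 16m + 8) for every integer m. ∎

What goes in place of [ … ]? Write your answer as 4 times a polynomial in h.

Only m ≡ 1 (mod 4) is unaccounted for. Put m = 4h+1:
(4h+1)^4 - 5(4h+1)^2 + 16(4h+1) + 8 expands to 256h^4 + 256h^3 + 16h^2 + 40h + 20,
and factoring out 4 leaves 4(64h^4 + 64h^3 + 4h^2 + 10h + 5).

4(64h^4 + 64h^3 + 4h^2 + 10h + 5)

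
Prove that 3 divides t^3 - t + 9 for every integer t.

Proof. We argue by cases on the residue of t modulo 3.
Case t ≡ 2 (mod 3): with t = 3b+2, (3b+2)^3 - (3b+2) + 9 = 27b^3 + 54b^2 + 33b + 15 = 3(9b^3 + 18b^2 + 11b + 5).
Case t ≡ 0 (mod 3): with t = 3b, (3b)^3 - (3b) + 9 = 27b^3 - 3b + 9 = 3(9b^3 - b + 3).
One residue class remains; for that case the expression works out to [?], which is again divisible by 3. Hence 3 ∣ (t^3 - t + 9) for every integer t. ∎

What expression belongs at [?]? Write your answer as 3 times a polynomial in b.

Only t ≡ 1 (mod 3) is unaccounted for. Put t = 3b+1:
(3b+1)^3 - (3b+1) + 9 expands to 27b^3 + 27b^2 + 6b + 9,
and factoring out 3 leaves 3(9b^3 + 9b^2 + 2b + 3).

3(9b^3 + 9b^2 + 2b + 3)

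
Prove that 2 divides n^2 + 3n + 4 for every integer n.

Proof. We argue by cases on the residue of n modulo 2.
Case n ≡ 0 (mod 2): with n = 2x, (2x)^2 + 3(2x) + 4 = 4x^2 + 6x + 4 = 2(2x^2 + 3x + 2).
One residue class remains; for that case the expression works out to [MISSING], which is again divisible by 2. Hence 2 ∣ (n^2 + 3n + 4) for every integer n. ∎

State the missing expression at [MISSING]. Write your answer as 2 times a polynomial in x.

The residues treated are {0}, so the missing case is n ≡ 1 (mod 2); write n = 2x+1.
Then (2x+1)^2 + 3(2x+1) + 4 = 4x^2 + 10x + 8 = 2(2x^2 + 5x + 4).

2(2x^2 + 5x + 4)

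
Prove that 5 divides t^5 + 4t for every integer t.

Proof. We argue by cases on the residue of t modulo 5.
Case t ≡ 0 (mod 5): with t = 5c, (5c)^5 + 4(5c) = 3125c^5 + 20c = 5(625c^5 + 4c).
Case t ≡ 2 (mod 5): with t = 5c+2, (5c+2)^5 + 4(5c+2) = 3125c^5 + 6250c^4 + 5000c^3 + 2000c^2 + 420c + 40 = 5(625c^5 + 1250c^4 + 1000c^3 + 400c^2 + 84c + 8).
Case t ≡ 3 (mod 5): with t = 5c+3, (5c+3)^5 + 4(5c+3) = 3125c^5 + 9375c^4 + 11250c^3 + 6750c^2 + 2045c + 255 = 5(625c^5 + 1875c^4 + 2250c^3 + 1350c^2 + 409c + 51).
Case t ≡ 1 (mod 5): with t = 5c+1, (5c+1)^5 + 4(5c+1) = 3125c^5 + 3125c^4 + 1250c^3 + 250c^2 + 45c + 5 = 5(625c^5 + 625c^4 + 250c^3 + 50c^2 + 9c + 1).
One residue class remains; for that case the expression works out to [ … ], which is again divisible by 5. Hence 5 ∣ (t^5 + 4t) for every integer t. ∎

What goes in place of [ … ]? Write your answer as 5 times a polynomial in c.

5(625c^5 + 2500c^4 + 4000c^3 + 3200c^2 + 1284c + 208)

The residues treated are {0, 2, 3, 1}, so the missing case is t ≡ 4 (mod 5); write t = 5c+4.
Then (5c+4)^5 + 4(5c+4) = 3125c^5 + 12500c^4 + 20000c^3 + 16000c^2 + 6420c + 1040 = 5(625c^5 + 2500c^4 + 4000c^3 + 3200c^2 + 1284c + 208).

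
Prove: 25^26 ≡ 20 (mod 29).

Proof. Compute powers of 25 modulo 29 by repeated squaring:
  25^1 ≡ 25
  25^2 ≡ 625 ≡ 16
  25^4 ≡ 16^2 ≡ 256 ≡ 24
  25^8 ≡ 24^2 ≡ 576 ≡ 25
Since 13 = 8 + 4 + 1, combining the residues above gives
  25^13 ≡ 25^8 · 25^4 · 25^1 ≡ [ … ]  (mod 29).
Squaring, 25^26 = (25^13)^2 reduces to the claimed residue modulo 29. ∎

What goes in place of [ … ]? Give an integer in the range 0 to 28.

Multiply the listed residues: 25 · 24 · 25 = 600 → 15000.
Reducing modulo 29: 15000 = 517·29 + 7, so 25^13 ≡ 7.

7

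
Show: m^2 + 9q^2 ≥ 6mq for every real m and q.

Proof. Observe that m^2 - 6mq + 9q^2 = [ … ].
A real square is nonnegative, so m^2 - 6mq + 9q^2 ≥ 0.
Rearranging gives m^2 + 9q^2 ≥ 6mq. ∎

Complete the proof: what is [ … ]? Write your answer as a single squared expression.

m^2 - 6mq + 9q^2 is a perfect-square trinomial: the outer terms are (m)^2 and (3q)^2, and the cross term is -2·m·3q.
So m^2 - 6mq + 9q^2 = (m - 3q)^2 ≥ 0.

(m - 3q)^2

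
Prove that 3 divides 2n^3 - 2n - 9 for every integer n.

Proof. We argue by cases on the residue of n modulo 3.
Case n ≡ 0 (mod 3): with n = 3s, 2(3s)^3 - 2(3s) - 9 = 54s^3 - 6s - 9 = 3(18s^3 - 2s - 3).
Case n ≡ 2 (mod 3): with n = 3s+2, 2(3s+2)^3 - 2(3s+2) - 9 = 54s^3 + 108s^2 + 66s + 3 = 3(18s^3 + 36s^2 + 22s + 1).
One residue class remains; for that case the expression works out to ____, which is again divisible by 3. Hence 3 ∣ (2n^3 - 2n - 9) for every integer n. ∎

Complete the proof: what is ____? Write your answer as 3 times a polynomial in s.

Only n ≡ 1 (mod 3) is unaccounted for. Put n = 3s+1:
2(3s+1)^3 - 2(3s+1) - 9 expands to 54s^3 + 54s^2 + 12s - 9,
and factoring out 3 leaves 3(18s^3 + 18s^2 + 4s - 3).

3(18s^3 + 18s^2 + 4s - 3)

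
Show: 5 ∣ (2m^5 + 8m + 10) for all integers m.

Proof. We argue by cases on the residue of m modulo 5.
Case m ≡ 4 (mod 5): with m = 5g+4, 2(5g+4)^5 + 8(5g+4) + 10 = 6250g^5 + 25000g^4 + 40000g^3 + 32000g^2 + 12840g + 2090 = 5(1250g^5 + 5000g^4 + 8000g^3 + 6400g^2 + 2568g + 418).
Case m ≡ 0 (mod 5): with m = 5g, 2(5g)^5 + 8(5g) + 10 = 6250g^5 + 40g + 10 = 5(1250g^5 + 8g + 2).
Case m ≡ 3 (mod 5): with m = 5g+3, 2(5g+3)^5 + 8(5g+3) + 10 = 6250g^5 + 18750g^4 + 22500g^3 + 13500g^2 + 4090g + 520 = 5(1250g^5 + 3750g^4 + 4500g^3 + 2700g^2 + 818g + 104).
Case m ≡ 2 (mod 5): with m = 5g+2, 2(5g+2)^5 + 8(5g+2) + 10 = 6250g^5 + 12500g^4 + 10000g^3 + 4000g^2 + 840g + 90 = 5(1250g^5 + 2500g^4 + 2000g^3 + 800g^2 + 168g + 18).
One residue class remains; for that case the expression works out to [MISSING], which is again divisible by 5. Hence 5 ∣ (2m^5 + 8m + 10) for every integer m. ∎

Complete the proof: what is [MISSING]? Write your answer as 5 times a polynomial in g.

5(1250g^5 + 1250g^4 + 500g^3 + 100g^2 + 18g + 4)

The residues treated are {4, 0, 3, 2}, so the missing case is m ≡ 1 (mod 5); write m = 5g+1.
Then 2(5g+1)^5 + 8(5g+1) + 10 = 6250g^5 + 6250g^4 + 2500g^3 + 500g^2 + 90g + 20 = 5(1250g^5 + 1250g^4 + 500g^3 + 100g^2 + 18g + 4).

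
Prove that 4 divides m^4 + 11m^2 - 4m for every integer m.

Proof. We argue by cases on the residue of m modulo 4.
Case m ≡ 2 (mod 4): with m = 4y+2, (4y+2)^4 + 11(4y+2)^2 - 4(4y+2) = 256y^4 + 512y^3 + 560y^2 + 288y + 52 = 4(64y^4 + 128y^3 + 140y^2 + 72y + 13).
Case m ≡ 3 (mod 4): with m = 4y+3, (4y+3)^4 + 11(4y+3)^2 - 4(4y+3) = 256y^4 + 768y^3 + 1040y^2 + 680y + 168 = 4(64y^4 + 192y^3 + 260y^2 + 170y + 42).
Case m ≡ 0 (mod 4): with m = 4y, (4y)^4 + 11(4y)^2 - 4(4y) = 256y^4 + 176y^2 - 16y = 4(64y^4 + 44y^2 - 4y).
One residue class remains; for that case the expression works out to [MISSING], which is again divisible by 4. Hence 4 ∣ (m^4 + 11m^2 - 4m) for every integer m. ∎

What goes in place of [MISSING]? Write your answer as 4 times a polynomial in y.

4(64y^4 + 64y^3 + 68y^2 + 22y + 2)

Only m ≡ 1 (mod 4) is unaccounted for. Put m = 4y+1:
(4y+1)^4 + 11(4y+1)^2 - 4(4y+1) expands to 256y^4 + 256y^3 + 272y^2 + 88y + 8,
and factoring out 4 leaves 4(64y^4 + 64y^3 + 68y^2 + 22y + 2).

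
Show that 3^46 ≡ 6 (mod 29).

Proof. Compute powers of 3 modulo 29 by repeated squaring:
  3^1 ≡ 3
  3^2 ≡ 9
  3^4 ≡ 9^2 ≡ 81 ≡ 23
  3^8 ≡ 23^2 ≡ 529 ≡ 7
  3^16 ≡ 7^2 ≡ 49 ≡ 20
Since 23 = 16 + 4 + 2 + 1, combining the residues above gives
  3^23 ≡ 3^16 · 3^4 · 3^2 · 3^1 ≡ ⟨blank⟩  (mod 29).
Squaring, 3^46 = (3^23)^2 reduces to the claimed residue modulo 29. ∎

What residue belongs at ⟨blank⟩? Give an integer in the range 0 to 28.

3^16 · 3^4 · 3^2 · 3^1 ≡ 20 · 23 · 9 · 3 = 12420.
12420 mod 29 = 8, so 3^23 ≡ 8 (mod 29).

8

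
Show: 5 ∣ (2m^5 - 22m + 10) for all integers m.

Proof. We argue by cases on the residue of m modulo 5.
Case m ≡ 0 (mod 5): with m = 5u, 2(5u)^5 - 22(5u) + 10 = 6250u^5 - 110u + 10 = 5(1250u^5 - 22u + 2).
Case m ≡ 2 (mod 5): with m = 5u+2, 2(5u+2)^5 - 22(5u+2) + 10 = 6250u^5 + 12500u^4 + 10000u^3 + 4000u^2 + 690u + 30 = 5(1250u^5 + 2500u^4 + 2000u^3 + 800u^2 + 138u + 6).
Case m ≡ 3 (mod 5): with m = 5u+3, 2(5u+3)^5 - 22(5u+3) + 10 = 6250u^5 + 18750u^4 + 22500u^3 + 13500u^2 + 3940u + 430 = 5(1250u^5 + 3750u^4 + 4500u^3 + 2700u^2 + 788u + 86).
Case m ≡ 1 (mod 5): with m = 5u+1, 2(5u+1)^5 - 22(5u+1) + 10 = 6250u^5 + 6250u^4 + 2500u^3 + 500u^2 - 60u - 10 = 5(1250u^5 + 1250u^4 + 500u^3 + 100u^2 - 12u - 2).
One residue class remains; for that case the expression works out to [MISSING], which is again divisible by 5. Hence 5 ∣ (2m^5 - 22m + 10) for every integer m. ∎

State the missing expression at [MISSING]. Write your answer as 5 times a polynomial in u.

5(1250u^5 + 5000u^4 + 8000u^3 + 6400u^2 + 2538u + 394)

Only m ≡ 4 (mod 5) is unaccounted for. Put m = 5u+4:
2(5u+4)^5 - 22(5u+4) + 10 expands to 6250u^5 + 25000u^4 + 40000u^3 + 32000u^2 + 12690u + 1970,
and factoring out 5 leaves 5(1250u^5 + 5000u^4 + 8000u^3 + 6400u^2 + 2538u + 394).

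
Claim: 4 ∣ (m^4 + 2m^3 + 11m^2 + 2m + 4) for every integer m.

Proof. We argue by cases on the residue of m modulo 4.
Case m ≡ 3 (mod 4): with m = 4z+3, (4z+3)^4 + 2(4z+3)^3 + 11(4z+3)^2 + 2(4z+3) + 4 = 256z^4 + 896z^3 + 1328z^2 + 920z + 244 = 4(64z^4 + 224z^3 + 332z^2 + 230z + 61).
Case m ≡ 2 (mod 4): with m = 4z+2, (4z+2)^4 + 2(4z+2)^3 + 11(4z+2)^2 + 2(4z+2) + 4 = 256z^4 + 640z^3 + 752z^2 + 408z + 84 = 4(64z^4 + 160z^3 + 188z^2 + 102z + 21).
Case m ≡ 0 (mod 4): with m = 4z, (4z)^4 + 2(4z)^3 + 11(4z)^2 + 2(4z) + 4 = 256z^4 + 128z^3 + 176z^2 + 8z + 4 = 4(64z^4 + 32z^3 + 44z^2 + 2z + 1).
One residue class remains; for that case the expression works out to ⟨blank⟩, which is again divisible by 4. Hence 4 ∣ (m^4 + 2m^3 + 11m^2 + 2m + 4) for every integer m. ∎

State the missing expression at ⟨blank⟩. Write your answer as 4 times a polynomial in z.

4(64z^4 + 96z^3 + 92z^2 + 34z + 5)

The residues treated are {3, 2, 0}, so the missing case is m ≡ 1 (mod 4); write m = 4z+1.
Then (4z+1)^4 + 2(4z+1)^3 + 11(4z+1)^2 + 2(4z+1) + 4 = 256z^4 + 384z^3 + 368z^2 + 136z + 20 = 4(64z^4 + 96z^3 + 92z^2 + 34z + 5).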